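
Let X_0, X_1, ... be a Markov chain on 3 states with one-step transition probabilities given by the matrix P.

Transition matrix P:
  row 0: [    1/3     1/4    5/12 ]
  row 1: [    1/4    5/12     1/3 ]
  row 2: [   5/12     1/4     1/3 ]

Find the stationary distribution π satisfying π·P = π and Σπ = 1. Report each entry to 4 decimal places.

π = [0.3385, 0.3000, 0.3615]

Balance equations π_j = Σ_i π_i·P[i][j]:
  π_0 = 1/3·π_0 + 1/4·π_1 + 5/12·π_2
  π_1 = 1/4·π_0 + 5/12·π_1 + 1/4·π_2
  normalize: π_0 + π_1 + π_2 = 1
Solving the linear system gives exactly π = [22/65, 3/10, 47/130].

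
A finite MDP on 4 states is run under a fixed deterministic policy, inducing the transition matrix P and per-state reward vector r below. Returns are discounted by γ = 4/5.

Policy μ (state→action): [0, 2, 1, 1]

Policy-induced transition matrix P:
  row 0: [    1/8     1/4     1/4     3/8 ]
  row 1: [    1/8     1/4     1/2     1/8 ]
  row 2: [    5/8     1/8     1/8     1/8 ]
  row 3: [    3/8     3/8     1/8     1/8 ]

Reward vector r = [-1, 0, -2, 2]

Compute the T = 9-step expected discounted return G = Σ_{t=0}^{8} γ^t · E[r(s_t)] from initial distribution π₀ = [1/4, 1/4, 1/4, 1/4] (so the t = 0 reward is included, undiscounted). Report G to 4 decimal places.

t=0: π = [0.2500, 0.2500, 0.2500, 0.2500], E[r] = -0.2500, γ^t·E[r] = -0.250000, running G = -0.250000
t=1: π = [0.3125, 0.2500, 0.2500, 0.1875], E[r] = -0.4375, γ^t·E[r] = -0.350000, running G = -0.600000
t=2: π = [0.2969, 0.2422, 0.2578, 0.2031], E[r] = -0.4063, γ^t·E[r] = -0.260000, running G = -0.860000
t=3: π = [0.3047, 0.2432, 0.2529, 0.1992], E[r] = -0.4121, γ^t·E[r] = -0.211000, running G = -1.071000
t=4: π = [0.3013, 0.2433, 0.2543, 0.2012], E[r] = -0.4075, γ^t·E[r] = -0.166900, running G = -1.237900
t=5: π = [0.3024, 0.2434, 0.2539, 0.2003], E[r] = -0.4096, γ^t·E[r] = -0.134210, running G = -1.372110
t=6: π = [0.3020, 0.2433, 0.2541, 0.2006], E[r] = -0.4089, γ^t·E[r] = -0.107201, running G = -1.479311
t=7: π = [0.3022, 0.2433, 0.2540, 0.2005], E[r] = -0.4092, γ^t·E[r] = -0.085806, running G = -1.565117
t=8: π = [0.3021, 0.2433, 0.2540, 0.2005], E[r] = -0.4091, γ^t·E[r] = -0.068630, running G = -1.633747

G = -1.6337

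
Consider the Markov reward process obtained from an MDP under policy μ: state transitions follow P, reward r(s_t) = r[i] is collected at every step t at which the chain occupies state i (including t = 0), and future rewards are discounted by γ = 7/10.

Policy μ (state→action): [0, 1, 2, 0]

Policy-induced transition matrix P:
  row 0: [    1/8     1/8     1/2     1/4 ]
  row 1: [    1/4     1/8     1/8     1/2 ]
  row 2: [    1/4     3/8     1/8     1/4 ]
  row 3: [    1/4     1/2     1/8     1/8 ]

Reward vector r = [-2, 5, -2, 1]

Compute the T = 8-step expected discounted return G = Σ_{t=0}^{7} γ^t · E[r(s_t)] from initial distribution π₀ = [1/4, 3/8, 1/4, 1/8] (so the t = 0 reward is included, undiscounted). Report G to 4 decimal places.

t=0: π = [0.2500, 0.3750, 0.2500, 0.1250], E[r] = 1.0000, γ^t·E[r] = 1.000000, running G = 1.000000
t=1: π = [0.2188, 0.2344, 0.2188, 0.3281], E[r] = 0.6250, γ^t·E[r] = 0.437500, running G = 1.437500
t=2: π = [0.2227, 0.3027, 0.2070, 0.2676], E[r] = 0.9219, γ^t·E[r] = 0.451719, running G = 1.889219
t=3: π = [0.2222, 0.2771, 0.2085, 0.2922], E[r] = 0.8164, γ^t·E[r] = 0.280027, running G = 2.169246
t=4: π = [0.2222, 0.2867, 0.2083, 0.2827], E[r] = 0.8552, γ^t·E[r] = 0.205339, running G = 2.374586
t=5: π = [0.2222, 0.2831, 0.2083, 0.2863], E[r] = 0.8408, γ^t·E[r] = 0.141306, running G = 2.515892
t=6: π = [0.2222, 0.2845, 0.2083, 0.2850], E[r] = 0.8462, γ^t·E[r] = 0.099551, running G = 2.615443
t=7: π = [0.2222, 0.2840, 0.2083, 0.2855], E[r] = 0.8441, γ^t·E[r] = 0.069519, running G = 2.684962

G = 2.6850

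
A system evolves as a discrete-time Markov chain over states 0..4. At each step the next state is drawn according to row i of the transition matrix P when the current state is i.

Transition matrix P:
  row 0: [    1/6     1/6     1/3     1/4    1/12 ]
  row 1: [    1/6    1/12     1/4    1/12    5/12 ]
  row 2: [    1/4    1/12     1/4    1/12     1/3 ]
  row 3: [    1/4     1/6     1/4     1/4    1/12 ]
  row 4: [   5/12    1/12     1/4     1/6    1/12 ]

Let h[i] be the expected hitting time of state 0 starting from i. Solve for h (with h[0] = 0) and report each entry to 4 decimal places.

h = [0.0000, 3.7828, 3.5272, 3.6905, 3.0678]

First-step conditioning: h[0] = 0; for i ≠ 0, h[i] = 1 + Σ_k P[i][k]·h[k].
  h[1] = 1 + 1/12·h[1] + 1/4·h[2] + 1/12·h[3] + 5/12·h[4]
  h[2] = 1 + 1/12·h[1] + 1/4·h[2] + 1/12·h[3] + 1/3·h[4]
  h[3] = 1 + 1/6·h[1] + 1/4·h[2] + 1/4·h[3] + 1/12·h[4]
  h[4] = 1 + 1/12·h[1] + 1/4·h[2] + 1/6·h[3] + 1/12·h[4]
Solving the 4×4 linear system over states ≠ 0 gives exactly h = [0, 7872/2081, 7340/2081, 7680/2081, 6384/2081] (h[0] = 0 is the target).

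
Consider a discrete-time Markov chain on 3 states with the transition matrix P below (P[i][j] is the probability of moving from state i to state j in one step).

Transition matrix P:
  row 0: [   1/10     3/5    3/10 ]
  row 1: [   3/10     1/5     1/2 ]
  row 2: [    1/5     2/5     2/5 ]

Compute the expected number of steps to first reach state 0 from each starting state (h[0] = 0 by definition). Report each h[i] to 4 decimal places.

h = [0.0000, 3.9286, 4.2857]

First-step conditioning: h[0] = 0; for i ≠ 0, h[i] = 1 + Σ_k P[i][k]·h[k].
  h[1] = 1 + 1/5·h[1] + 1/2·h[2]
  h[2] = 1 + 2/5·h[1] + 2/5·h[2]
Solving the 2×2 linear system over states ≠ 0 gives exactly h = [0, 55/14, 30/7] (h[0] = 0 is the target).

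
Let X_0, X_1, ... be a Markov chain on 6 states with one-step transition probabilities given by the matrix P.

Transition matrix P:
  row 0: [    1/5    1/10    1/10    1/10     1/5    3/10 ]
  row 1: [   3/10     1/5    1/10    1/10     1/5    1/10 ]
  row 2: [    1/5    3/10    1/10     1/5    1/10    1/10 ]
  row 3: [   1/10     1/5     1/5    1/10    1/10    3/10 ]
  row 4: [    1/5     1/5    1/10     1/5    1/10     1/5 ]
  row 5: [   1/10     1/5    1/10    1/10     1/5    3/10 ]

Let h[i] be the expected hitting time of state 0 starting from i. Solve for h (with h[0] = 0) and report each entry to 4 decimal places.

First-step conditioning: h[0] = 0; for i ≠ 0, h[i] = 1 + Σ_k P[i][k]·h[k].
  h[1] = 1 + 1/5·h[1] + 1/10·h[2] + 1/10·h[3] + 1/5·h[4] + 1/10·h[5]
  h[2] = 1 + 3/10·h[1] + 1/10·h[2] + 1/5·h[3] + 1/10·h[4] + 1/10·h[5]
  h[3] = 1 + 1/5·h[1] + 1/5·h[2] + 1/10·h[3] + 1/10·h[4] + 3/10·h[5]
  h[4] = 1 + 1/5·h[1] + 1/10·h[2] + 1/5·h[3] + 1/10·h[4] + 1/5·h[5]
  h[5] = 1 + 1/5·h[1] + 1/10·h[2] + 1/10·h[3] + 1/5·h[4] + 3/10·h[5]
Solving the 5×5 linear system over states ≠ 0 gives exactly h = [0, 11000/2331, 24445/4662, 27445/4662, 24995/4662, 13750/2331] (h[0] = 0 is the target).

h = [0.0000, 4.7190, 5.2435, 5.8870, 5.3614, 5.8988]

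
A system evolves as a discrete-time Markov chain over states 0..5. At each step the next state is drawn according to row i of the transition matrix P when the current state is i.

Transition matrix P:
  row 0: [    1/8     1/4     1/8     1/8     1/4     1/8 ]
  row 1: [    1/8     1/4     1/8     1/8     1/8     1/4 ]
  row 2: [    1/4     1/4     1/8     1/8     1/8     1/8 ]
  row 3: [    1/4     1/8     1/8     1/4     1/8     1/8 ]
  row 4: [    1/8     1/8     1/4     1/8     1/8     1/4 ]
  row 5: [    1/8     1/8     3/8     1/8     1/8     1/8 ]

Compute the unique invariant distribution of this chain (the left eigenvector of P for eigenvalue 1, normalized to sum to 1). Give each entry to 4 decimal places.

π = [0.1660, 0.1930, 0.1851, 0.1429, 0.1457, 0.1673]

Balance equations π_j = Σ_i π_i·P[i][j]:
  π_0 = 1/8·π_0 + 1/8·π_1 + 1/4·π_2 + 1/4·π_3 + 1/8·π_4 + 1/8·π_5
  π_1 = 1/4·π_0 + 1/4·π_1 + 1/4·π_2 + 1/8·π_3 + 1/8·π_4 + 1/8·π_5
  π_2 = 1/8·π_0 + 1/8·π_1 + 1/8·π_2 + 1/8·π_3 + 1/4·π_4 + 3/8·π_5
  π_3 = 1/8·π_0 + 1/8·π_1 + 1/8·π_2 + 1/4·π_3 + 1/8·π_4 + 1/8·π_5
  π_4 = 1/4·π_0 + 1/8·π_1 + 1/8·π_2 + 1/8·π_3 + 1/8·π_4 + 1/8·π_5
  normalize: π_0 + π_1 + π_2 + π_3 + π_4 + π_5 = 1
Solving the linear system gives exactly π = [1837/11067, 712/3689, 2048/11067, 1/7, 1613/11067, 1852/11067].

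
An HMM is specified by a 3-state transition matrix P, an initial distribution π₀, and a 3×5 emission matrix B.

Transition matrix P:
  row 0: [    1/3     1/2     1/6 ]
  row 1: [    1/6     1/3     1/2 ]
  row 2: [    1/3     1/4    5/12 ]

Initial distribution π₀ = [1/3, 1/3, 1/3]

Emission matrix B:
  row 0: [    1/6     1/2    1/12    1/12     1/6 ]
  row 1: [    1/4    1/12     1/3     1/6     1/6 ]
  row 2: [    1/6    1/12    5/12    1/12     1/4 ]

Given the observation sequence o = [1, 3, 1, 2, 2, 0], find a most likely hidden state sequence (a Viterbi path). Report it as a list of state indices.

t=0: δ = [1.667e-01, 2.778e-02, 2.778e-02]  (obs o_0=1)
t=1: δ = [4.630e-03, 1.389e-02, 2.315e-03]  ψ = [0, 0, 0]  (obs o_1=3)
t=2: δ = [1.157e-03, 3.858e-04, 5.787e-04]  ψ = [1, 1, 1]  (obs o_2=1)
t=3: δ = [3.215e-05, 1.929e-04, 1.005e-04]  ψ = [0, 0, 2]  (obs o_3=2)
t=4: δ = [2.791e-06, 2.143e-05, 4.019e-05]  ψ = [2, 1, 1]  (obs o_4=2)
t=5: δ = [2.233e-06, 2.512e-06, 2.791e-06]  ψ = [2, 2, 2]  (obs o_5=0)
backtrack: best end state = 2; path = [0, 1, 0, 1, 2, 2]

path = [0, 1, 0, 1, 2, 2]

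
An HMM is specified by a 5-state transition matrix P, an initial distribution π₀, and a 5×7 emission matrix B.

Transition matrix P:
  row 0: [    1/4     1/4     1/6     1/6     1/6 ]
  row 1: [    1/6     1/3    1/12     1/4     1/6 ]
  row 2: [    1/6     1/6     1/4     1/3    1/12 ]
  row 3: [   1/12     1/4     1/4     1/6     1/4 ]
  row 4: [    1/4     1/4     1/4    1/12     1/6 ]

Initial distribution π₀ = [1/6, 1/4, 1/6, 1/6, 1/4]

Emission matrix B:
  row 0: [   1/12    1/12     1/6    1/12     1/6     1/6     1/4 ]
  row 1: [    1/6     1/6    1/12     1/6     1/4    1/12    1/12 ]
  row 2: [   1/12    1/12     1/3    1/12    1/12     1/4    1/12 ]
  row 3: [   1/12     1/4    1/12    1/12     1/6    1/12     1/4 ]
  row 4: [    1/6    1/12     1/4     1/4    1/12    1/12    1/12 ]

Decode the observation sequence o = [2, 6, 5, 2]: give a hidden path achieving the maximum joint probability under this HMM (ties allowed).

t=0: δ = [2.778e-02, 2.083e-02, 5.556e-02, 1.389e-02, 6.250e-02]  (obs o_0=2)
t=1: δ = [3.906e-03, 1.302e-03, 1.302e-03, 4.630e-03, 8.681e-04]  ψ = [4, 4, 4, 2, 4]  (obs o_1=6)
t=2: δ = [1.628e-04, 9.645e-05, 2.894e-04, 6.430e-05, 9.645e-05]  ψ = [0, 3, 3, 3, 3]  (obs o_2=5)
t=3: δ = [8.038e-06, 4.019e-06, 2.411e-05, 8.038e-06, 6.782e-06]  ψ = [2, 2, 2, 2, 0]  (obs o_3=2)
backtrack: best end state = 2; path = [2, 3, 2, 2]

path = [2, 3, 2, 2]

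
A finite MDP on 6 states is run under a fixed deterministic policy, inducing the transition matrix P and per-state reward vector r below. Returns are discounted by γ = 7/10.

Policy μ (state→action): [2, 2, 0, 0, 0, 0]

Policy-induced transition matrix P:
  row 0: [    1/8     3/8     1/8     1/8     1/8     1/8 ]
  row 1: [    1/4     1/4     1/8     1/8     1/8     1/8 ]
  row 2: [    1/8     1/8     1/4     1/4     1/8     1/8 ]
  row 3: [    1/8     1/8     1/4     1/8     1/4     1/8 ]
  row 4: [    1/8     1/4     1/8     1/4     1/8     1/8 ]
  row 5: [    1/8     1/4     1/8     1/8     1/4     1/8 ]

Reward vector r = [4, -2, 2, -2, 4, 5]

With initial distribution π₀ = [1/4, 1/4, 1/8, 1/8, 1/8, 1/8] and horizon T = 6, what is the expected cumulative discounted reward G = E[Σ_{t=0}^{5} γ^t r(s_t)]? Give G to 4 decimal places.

t=0: π = [0.2500, 0.2500, 0.1250, 0.1250, 0.1250, 0.1250], E[r] = 1.6250, γ^t·E[r] = 1.625000, running G = 1.625000
t=1: π = [0.1563, 0.2500, 0.1563, 0.1563, 0.1563, 0.1250], E[r] = 1.3750, γ^t·E[r] = 0.962500, running G = 2.587500
t=2: π = [0.1563, 0.2305, 0.1641, 0.1641, 0.1602, 0.1250], E[r] = 1.4297, γ^t·E[r] = 0.700547, running G = 3.288047
t=3: π = [0.1538, 0.2285, 0.1660, 0.1655, 0.1611, 0.1250], E[r] = 1.4287, γ^t·E[r] = 0.490048, running G = 3.778095
t=4: π = [0.1536, 0.2278, 0.1664, 0.1659, 0.1613, 0.1250], E[r] = 1.4301, γ^t·E[r] = 0.343356, running G = 4.121451
t=5: π = [0.1535, 0.2277, 0.1665, 0.1660, 0.1614, 0.1250], E[r] = 1.4302, γ^t·E[r] = 0.240370, running G = 4.361820

G = 4.3618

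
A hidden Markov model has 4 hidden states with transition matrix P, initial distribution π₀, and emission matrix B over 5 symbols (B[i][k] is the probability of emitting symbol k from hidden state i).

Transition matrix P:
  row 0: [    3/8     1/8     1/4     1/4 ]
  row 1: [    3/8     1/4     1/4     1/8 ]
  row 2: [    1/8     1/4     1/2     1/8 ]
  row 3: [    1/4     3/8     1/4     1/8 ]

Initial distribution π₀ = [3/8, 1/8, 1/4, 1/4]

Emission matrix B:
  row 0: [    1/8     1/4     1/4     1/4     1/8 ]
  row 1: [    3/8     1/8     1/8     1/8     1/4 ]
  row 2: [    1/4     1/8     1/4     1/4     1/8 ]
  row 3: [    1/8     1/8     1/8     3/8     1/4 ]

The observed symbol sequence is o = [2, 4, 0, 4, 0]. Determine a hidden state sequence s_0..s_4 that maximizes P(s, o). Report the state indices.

path = [0, 3, 1, 1, 1]

t=0: δ = [9.375e-02, 1.562e-02, 6.250e-02, 3.125e-02]  (obs o_0=2)
t=1: δ = [4.395e-03, 3.906e-03, 3.906e-03, 5.859e-03]  ψ = [0, 2, 2, 0]  (obs o_1=4)
t=2: δ = [2.060e-04, 8.240e-04, 4.883e-04, 1.373e-04]  ψ = [0, 3, 2, 0]  (obs o_2=0)
t=3: δ = [3.862e-05, 5.150e-05, 3.052e-05, 2.575e-05]  ψ = [1, 1, 2, 1]  (obs o_3=4)
t=4: δ = [2.414e-06, 4.828e-06, 3.815e-06, 1.207e-06]  ψ = [1, 1, 2, 0]  (obs o_4=0)
backtrack: best end state = 1; path = [0, 3, 1, 1, 1]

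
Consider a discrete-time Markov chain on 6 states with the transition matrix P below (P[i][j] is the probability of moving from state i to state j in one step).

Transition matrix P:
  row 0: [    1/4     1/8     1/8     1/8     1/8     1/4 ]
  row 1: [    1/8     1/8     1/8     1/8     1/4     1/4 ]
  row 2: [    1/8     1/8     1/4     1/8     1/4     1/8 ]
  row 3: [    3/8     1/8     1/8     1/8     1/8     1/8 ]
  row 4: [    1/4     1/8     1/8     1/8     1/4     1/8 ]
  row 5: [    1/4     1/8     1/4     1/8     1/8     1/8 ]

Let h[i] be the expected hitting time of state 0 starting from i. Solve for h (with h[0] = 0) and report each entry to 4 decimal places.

First-step conditioning: h[0] = 0; for i ≠ 0, h[i] = 1 + Σ_k P[i][k]·h[k].
  h[1] = 1 + 1/8·h[1] + 1/8·h[2] + 1/8·h[3] + 1/4·h[4] + 1/4·h[5]
  h[2] = 1 + 1/8·h[1] + 1/4·h[2] + 1/8·h[3] + 1/4·h[4] + 1/8·h[5]
  h[3] = 1 + 1/8·h[1] + 1/8·h[2] + 1/8·h[3] + 1/8·h[4] + 1/8·h[5]
  h[4] = 1 + 1/8·h[1] + 1/8·h[2] + 1/8·h[3] + 1/4·h[4] + 1/8·h[5]
  h[5] = 1 + 1/8·h[1] + 1/4·h[2] + 1/8·h[3] + 1/8·h[4] + 1/8·h[5]
Solving the 5×5 linear system over states ≠ 0 gives exactly h = [0, 4040/823, 4096/823, 3136/823, 3584/823, 3648/823] (h[0] = 0 is the target).

h = [0.0000, 4.9089, 4.9769, 3.8104, 4.3548, 4.4326]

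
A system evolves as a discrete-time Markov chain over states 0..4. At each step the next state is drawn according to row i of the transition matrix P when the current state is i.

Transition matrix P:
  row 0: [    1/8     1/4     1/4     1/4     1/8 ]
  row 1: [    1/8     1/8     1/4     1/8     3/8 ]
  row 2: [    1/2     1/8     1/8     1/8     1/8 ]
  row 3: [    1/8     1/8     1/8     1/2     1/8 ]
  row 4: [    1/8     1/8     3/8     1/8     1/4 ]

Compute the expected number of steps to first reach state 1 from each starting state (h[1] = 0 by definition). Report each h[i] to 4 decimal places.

First-step conditioning: h[1] = 0; for i ≠ 1, h[i] = 1 + Σ_k P[i][k]·h[k].
  h[0] = 1 + 1/8·h[0] + 1/4·h[2] + 1/4·h[3] + 1/8·h[4]
  h[2] = 1 + 1/2·h[0] + 1/8·h[2] + 1/8·h[3] + 1/8·h[4]
  h[3] = 1 + 1/8·h[0] + 1/8·h[2] + 1/2·h[3] + 1/8·h[4]
  h[4] = 1 + 1/8·h[0] + 3/8·h[2] + 1/8·h[3] + 1/4·h[4]
Solving the 4×4 linear system over states ≠ 1 gives exactly h = [1484/255, 0, 1624/255, 1708/255, 1684/255] (h[1] = 0 is the target).

h = [5.8196, 0.0000, 6.3686, 6.6980, 6.6039]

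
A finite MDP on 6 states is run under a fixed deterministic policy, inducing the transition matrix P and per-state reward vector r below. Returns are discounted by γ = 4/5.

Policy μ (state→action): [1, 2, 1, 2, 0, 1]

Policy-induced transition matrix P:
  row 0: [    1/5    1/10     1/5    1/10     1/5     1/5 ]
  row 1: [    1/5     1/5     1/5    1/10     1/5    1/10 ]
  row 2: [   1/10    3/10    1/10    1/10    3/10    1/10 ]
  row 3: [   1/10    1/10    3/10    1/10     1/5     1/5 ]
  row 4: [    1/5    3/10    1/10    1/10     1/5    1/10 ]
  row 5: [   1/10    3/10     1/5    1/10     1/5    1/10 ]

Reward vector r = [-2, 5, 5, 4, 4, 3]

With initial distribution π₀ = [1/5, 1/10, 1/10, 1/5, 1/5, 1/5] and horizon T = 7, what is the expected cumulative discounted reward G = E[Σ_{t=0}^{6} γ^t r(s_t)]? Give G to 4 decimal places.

t=0: π = [0.2000, 0.1000, 0.1000, 0.2000, 0.2000, 0.2000], E[r] = 2.8000, γ^t·E[r] = 2.800000, running G = 2.800000
t=1: π = [0.1500, 0.2100, 0.1900, 0.1000, 0.2100, 0.1400], E[r] = 3.3600, γ^t·E[r] = 2.688000, running G = 5.488000
t=2: π = [0.1570, 0.2290, 0.1700, 0.1000, 0.2190, 0.1250], E[r] = 3.3320, γ^t·E[r] = 2.132480, running G = 7.620480
t=3: π = [0.1605, 0.2257, 0.1711, 0.1000, 0.2170, 0.1257], E[r] = 3.3081, γ^t·E[r] = 1.693747, running G = 9.314227
t=4: π = [0.1603, 0.2253, 0.1712, 0.1000, 0.2171, 0.1261], E[r] = 3.3086, γ^t·E[r] = 1.355182, running G = 10.669409
t=5: π = [0.1603, 0.2254, 0.1712, 0.1000, 0.2171, 0.1260], E[r] = 3.3089, γ^t·E[r] = 1.084255, running G = 11.753665
t=6: π = [0.1603, 0.2254, 0.1712, 0.1000, 0.2171, 0.1260], E[r] = 3.3089, γ^t·E[r] = 0.867400, running G = 12.621065

G = 12.6211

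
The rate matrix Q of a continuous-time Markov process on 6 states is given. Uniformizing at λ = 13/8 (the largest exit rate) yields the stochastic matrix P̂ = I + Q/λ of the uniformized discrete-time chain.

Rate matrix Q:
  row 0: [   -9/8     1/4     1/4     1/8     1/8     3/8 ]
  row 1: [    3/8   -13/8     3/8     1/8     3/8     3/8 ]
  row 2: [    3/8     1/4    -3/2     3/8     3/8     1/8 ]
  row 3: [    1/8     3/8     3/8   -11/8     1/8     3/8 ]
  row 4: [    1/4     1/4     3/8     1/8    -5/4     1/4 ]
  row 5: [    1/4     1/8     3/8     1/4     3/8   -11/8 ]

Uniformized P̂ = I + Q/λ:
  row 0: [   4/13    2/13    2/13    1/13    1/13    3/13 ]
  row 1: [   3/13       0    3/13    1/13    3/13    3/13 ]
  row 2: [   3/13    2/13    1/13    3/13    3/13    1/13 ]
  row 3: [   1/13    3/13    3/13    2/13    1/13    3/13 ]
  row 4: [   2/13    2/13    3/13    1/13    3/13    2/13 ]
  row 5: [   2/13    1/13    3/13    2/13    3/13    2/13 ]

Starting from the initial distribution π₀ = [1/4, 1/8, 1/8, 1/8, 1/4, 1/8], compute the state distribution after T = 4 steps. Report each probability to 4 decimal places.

π = [0.1990, 0.1302, 0.1867, 0.1290, 0.1803, 0.1748]

t=0: π = [0.2500, 0.1250, 0.1250, 0.1250, 0.2500, 0.1250]
t=1: π = [0.2019, 0.1346, 0.1923, 0.1154, 0.1731, 0.1827]
t=2: π = [0.2012, 0.1280, 0.1857, 0.1294, 0.1820, 0.1738]
t=3: π = [0.1990, 0.1307, 0.1867, 0.1288, 0.1799, 0.1748]
t=4: π = [0.1990, 0.1302, 0.1867, 0.1290, 0.1803, 0.1748]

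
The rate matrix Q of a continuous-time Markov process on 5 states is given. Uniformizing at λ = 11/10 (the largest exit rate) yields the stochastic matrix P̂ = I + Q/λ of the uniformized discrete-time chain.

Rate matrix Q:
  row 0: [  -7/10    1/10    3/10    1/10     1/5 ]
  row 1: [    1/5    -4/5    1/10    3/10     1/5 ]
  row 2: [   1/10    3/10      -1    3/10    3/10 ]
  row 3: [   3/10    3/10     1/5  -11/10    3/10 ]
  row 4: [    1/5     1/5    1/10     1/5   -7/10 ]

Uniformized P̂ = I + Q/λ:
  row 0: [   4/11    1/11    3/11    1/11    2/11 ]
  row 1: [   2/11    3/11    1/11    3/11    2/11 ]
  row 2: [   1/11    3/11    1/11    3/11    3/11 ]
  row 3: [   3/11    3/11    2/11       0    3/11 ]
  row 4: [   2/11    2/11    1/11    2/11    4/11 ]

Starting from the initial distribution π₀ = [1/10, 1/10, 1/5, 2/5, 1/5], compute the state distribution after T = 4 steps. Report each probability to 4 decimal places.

π = [0.2241, 0.2085, 0.1465, 0.1643, 0.2566]

t=0: π = [0.1000, 0.1000, 0.2000, 0.4000, 0.2000]
t=1: π = [0.2182, 0.2364, 0.1455, 0.1273, 0.2727]
t=2: π = [0.2198, 0.2083, 0.1421, 0.1736, 0.2562]
t=3: π = [0.2246, 0.2095, 0.1467, 0.1621, 0.2571]
t=4: π = [0.2241, 0.2085, 0.1465, 0.1643, 0.2566]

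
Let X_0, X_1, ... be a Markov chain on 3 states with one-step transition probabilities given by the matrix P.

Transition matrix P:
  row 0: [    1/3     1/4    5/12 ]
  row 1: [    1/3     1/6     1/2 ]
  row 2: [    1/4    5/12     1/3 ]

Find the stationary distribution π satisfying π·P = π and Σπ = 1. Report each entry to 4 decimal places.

π = [0.2994, 0.2934, 0.4072]

Balance equations π_j = Σ_i π_i·P[i][j]:
  π_0 = 1/3·π_0 + 1/3·π_1 + 1/4·π_2
  π_1 = 1/4·π_0 + 1/6·π_1 + 5/12·π_2
  normalize: π_0 + π_1 + π_2 = 1
Solving the linear system gives exactly π = [50/167, 49/167, 68/167].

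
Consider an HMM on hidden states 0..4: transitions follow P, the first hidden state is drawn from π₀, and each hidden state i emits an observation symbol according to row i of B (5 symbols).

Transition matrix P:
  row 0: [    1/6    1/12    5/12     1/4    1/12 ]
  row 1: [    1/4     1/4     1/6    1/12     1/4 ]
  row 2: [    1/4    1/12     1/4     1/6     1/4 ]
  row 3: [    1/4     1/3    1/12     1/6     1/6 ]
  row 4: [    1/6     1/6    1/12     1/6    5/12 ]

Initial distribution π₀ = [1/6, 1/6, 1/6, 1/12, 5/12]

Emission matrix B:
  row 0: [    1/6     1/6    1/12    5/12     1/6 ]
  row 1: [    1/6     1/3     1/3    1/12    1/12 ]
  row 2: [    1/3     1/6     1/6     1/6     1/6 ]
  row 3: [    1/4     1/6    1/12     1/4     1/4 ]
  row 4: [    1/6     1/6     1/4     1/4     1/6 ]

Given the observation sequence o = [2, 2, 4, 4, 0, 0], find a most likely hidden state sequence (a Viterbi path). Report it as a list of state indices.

path = [4, 4, 4, 4, 4, 4]

t=0: δ = [1.389e-02, 5.556e-02, 2.778e-02, 6.944e-03, 1.042e-01]  (obs o_0=2)
t=1: δ = [1.447e-03, 5.787e-03, 1.543e-03, 1.447e-03, 1.085e-02]  ψ = [4, 4, 1, 4, 4]  (obs o_1=2)
t=2: δ = [3.014e-04, 1.507e-04, 1.608e-04, 4.521e-04, 7.535e-04]  ψ = [4, 4, 1, 4, 4]  (obs o_2=4)
t=3: δ = [2.093e-05, 1.256e-05, 2.093e-05, 3.140e-05, 5.233e-05]  ψ = [4, 3, 0, 4, 4]  (obs o_3=4)
t=4: δ = [1.454e-06, 1.744e-06, 2.907e-06, 2.180e-06, 3.634e-06]  ψ = [4, 3, 0, 4, 4]  (obs o_4=0)
t=5: δ = [1.211e-07, 1.211e-07, 2.423e-07, 1.514e-07, 2.524e-07]  ψ = [2, 3, 2, 4, 4]  (obs o_5=0)
backtrack: best end state = 4; path = [4, 4, 4, 4, 4, 4]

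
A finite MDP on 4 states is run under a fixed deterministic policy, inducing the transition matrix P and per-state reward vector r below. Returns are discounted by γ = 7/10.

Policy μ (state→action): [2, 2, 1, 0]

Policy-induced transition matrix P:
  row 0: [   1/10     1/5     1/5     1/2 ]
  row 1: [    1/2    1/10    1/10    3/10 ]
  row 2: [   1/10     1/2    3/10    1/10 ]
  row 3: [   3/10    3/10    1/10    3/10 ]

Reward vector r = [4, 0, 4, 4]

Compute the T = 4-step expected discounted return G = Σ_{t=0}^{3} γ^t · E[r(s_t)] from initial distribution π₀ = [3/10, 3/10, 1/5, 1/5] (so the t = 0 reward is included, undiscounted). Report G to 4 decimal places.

G = 7.3778

t=0: π = [0.3000, 0.3000, 0.2000, 0.2000], E[r] = 2.8000, γ^t·E[r] = 2.800000, running G = 2.800000
t=1: π = [0.2600, 0.2500, 0.1700, 0.3200], E[r] = 3.0000, γ^t·E[r] = 2.100000, running G = 4.900000
t=2: π = [0.2640, 0.2580, 0.1600, 0.3180], E[r] = 2.9680, γ^t·E[r] = 1.454320, running G = 6.354320
t=3: π = [0.2668, 0.2540, 0.1584, 0.3208], E[r] = 2.9840, γ^t·E[r] = 1.023512, running G = 7.377832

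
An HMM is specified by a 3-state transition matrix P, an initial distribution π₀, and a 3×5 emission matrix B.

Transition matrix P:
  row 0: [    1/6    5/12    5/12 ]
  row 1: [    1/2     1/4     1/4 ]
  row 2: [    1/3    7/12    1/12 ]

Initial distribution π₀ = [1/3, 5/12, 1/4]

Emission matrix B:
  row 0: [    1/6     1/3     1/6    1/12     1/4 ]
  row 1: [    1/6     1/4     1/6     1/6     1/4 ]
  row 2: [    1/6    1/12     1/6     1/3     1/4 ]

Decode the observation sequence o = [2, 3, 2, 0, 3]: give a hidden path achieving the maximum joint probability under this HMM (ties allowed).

path = [0, 2, 1, 0, 2]

t=0: δ = [5.556e-02, 6.944e-02, 4.167e-02]  (obs o_0=2)
t=1: δ = [2.894e-03, 4.051e-03, 7.716e-03]  ψ = [1, 2, 0]  (obs o_1=3)
t=2: δ = [4.287e-04, 7.502e-04, 2.009e-04]  ψ = [2, 2, 0]  (obs o_2=2)
t=3: δ = [6.251e-05, 3.126e-05, 3.126e-05]  ψ = [1, 1, 1]  (obs o_3=0)
t=4: δ = [1.302e-06, 4.341e-06, 8.683e-06]  ψ = [1, 0, 0]  (obs o_4=3)
backtrack: best end state = 2; path = [0, 2, 1, 0, 2]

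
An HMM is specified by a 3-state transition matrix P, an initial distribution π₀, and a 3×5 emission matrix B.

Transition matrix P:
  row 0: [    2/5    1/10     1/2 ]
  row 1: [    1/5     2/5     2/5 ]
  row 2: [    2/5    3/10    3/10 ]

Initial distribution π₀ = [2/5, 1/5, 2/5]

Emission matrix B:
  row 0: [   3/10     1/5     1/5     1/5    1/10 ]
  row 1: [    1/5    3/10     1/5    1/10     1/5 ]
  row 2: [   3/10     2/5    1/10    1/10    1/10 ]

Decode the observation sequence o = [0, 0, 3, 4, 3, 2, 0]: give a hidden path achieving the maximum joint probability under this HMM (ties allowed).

t=0: δ = [1.200e-01, 4.000e-02, 1.200e-01]  (obs o_0=0)
t=1: δ = [1.440e-02, 7.200e-03, 1.800e-02]  ψ = [0, 2, 0]  (obs o_1=0)
t=2: δ = [1.440e-03, 5.400e-04, 7.200e-04]  ψ = [2, 2, 0]  (obs o_2=3)
t=3: δ = [5.760e-05, 4.320e-05, 7.200e-05]  ψ = [0, 1, 0]  (obs o_3=4)
t=4: δ = [5.760e-06, 2.160e-06, 2.880e-06]  ψ = [2, 2, 0]  (obs o_4=3)
t=5: δ = [4.608e-07, 1.728e-07, 2.880e-07]  ψ = [0, 1, 0]  (obs o_5=2)
t=6: δ = [5.530e-08, 1.728e-08, 6.912e-08]  ψ = [0, 2, 0]  (obs o_6=0)
backtrack: best end state = 2; path = [0, 2, 0, 2, 0, 0, 2]

path = [0, 2, 0, 2, 0, 0, 2]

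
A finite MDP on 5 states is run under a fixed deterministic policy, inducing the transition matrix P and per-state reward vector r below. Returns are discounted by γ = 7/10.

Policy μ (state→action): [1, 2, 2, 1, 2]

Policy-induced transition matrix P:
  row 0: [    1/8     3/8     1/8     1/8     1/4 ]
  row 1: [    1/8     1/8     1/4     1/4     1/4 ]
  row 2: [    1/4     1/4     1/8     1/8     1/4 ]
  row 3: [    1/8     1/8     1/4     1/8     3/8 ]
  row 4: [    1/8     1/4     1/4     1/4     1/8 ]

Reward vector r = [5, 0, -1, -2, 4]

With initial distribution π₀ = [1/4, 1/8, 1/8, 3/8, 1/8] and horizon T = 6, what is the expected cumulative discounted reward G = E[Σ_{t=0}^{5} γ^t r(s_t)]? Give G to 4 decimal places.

t=0: π = [0.2500, 0.1250, 0.1250, 0.3750, 0.1250], E[r] = 0.8750, γ^t·E[r] = 0.875000, running G = 0.875000
t=1: π = [0.1406, 0.2188, 0.2031, 0.1563, 0.2813], E[r] = 1.3125, γ^t·E[r] = 0.918750, running G = 1.793750
t=2: π = [0.1504, 0.2207, 0.2070, 0.1875, 0.2344], E[r] = 1.1074, γ^t·E[r] = 0.542637, running G = 2.336387
t=3: π = [0.1509, 0.2178, 0.2053, 0.1819, 0.2441], E[r] = 1.1619, γ^t·E[r] = 0.398520, running G = 2.734906
t=4: π = [0.1507, 0.2189, 0.2055, 0.1827, 0.2422], E[r] = 1.1512, γ^t·E[r] = 0.276414, running G = 3.011320
t=5: π = [0.1507, 0.2186, 0.2055, 0.1826, 0.2426], E[r] = 1.1529, γ^t·E[r] = 0.193771, running G = 3.205092

G = 3.2051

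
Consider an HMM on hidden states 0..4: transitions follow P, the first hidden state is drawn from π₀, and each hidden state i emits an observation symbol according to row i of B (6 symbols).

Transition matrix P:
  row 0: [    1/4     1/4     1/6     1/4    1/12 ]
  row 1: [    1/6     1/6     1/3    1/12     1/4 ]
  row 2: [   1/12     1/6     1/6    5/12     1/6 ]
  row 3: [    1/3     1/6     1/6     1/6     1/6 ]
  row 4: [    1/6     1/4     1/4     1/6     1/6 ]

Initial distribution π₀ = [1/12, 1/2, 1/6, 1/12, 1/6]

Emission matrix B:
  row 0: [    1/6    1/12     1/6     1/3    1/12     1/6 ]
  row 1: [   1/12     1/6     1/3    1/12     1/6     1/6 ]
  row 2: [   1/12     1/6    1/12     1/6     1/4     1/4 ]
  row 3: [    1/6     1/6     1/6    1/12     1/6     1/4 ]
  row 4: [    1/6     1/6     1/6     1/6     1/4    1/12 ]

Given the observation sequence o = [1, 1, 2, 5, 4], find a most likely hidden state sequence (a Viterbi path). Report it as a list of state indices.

path = [1, 4, 1, 2, 3]

t=0: δ = [6.944e-03, 8.333e-02, 2.778e-02, 1.389e-02, 2.778e-02]  (obs o_0=1)
t=1: δ = [1.157e-03, 2.315e-03, 4.630e-03, 1.929e-03, 3.472e-03]  ψ = [1, 1, 1, 2, 1]  (obs o_1=1)
t=2: δ = [1.072e-04, 2.894e-04, 7.234e-05, 3.215e-04, 1.286e-04]  ψ = [3, 4, 4, 2, 2]  (obs o_2=2)
t=3: δ = [1.786e-05, 8.931e-06, 2.411e-05, 1.340e-05, 6.028e-06]  ψ = [3, 3, 1, 3, 1]  (obs o_3=5)
t=4: δ = [3.721e-07, 7.442e-07, 1.005e-06, 1.674e-06, 1.005e-06]  ψ = [0, 0, 2, 2, 2]  (obs o_4=4)
backtrack: best end state = 3; path = [1, 4, 1, 2, 3]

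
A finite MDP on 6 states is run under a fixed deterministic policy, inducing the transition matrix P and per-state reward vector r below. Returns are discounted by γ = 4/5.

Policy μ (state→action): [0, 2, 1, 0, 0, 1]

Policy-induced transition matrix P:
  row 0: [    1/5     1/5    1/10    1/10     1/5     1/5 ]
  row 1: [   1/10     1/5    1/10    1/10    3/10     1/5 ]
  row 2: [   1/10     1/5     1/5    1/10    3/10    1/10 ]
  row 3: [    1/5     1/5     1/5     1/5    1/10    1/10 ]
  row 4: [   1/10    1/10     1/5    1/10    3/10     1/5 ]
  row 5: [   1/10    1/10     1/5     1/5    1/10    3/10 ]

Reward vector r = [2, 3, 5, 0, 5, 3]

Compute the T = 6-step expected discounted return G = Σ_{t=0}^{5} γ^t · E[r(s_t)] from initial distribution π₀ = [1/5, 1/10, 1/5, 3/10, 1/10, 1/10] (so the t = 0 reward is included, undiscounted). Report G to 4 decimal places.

G = 11.2087

t=0: π = [0.2000, 0.1000, 0.2000, 0.3000, 0.1000, 0.1000], E[r] = 2.5000, γ^t·E[r] = 2.500000, running G = 2.500000
t=1: π = [0.1500, 0.1800, 0.1700, 0.1400, 0.2000, 0.1600], E[r] = 3.1700, γ^t·E[r] = 2.536000, running G = 5.036000
t=2: π = [0.1290, 0.1640, 0.1670, 0.1300, 0.2250, 0.1850], E[r] = 3.2650, γ^t·E[r] = 2.089600, running G = 7.125600
t=3: π = [0.1259, 0.1590, 0.1707, 0.1315, 0.2241, 0.1888], E[r] = 3.2692, γ^t·E[r] = 1.673830, running G = 8.799430
t=4: π = [0.1257, 0.1587, 0.1715, 0.1320, 0.2234, 0.1887], E[r] = 3.2679, γ^t·E[r] = 1.338528, running G = 10.137958
t=5: π = [0.1258, 0.1588, 0.1716, 0.1321, 0.2233, 0.1885], E[r] = 3.2677, γ^t·E[r] = 1.070761, running G = 11.208719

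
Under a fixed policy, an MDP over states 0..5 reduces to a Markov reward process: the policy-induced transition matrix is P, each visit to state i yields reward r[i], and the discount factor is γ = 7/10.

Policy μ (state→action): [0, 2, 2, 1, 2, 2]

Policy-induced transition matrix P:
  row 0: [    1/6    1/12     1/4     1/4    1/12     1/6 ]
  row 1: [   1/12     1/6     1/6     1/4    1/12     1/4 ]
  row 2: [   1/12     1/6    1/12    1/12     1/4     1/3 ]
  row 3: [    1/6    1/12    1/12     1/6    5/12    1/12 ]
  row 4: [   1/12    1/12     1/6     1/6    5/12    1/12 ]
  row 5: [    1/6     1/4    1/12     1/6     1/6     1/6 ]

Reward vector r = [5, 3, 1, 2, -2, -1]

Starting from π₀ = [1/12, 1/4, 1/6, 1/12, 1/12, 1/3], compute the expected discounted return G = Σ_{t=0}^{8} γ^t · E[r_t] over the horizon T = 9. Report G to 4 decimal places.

t=0: π = [0.0833, 0.2500, 0.1667, 0.0833, 0.0833, 0.3333], E[r] = 1.0000, γ^t·E[r] = 1.000000, running G = 1.000000
t=1: π = [0.1250, 0.1736, 0.1250, 0.1806, 0.1944, 0.2014], E[r] = 1.0417, γ^t·E[r] = 0.729167, running G = 1.729167
t=2: π = [0.1256, 0.1418, 0.1348, 0.1811, 0.2459, 0.1707], E[r] = 0.8877, γ^t·E[r] = 0.434988, running G = 2.164155
t=3: π = [0.1231, 0.1348, 0.1366, 0.1777, 0.2624, 0.1654], E[r] = 0.8220, γ^t·E[r] = 0.281930, running G = 2.446085
t=4: π = [0.1222, 0.1335, 0.1370, 0.1768, 0.2666, 0.1640], E[r] = 0.8048, γ^t·E[r] = 0.193238, running G = 2.639323
t=5: π = [0.1219, 0.1332, 0.1370, 0.1766, 0.2676, 0.1637], E[r] = 0.8004, γ^t·E[r] = 0.134530, running G = 2.773853
t=6: π = [0.1218, 0.1331, 0.1371, 0.1765, 0.2679, 0.1636], E[r] = 0.7994, γ^t·E[r] = 0.094044, running G = 2.867897
t=7: π = [0.1218, 0.1331, 0.1371, 0.1765, 0.2679, 0.1636], E[r] = 0.7991, γ^t·E[r] = 0.065809, running G = 2.933706
t=8: π = [0.1218, 0.1331, 0.1371, 0.1765, 0.2679, 0.1636], E[r] = 0.7990, γ^t·E[r] = 0.046062, running G = 2.979768

G = 2.9798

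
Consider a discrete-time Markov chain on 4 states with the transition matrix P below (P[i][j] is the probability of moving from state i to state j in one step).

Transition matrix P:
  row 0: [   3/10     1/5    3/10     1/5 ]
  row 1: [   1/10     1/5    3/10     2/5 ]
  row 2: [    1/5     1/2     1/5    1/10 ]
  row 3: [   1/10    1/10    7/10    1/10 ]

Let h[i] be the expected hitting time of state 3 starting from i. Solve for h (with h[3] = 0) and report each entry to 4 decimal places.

First-step conditioning: h[3] = 0; for i ≠ 3, h[i] = 1 + Σ_k P[i][k]·h[k].
  h[0] = 1 + 3/10·h[0] + 1/5·h[1] + 3/10·h[2]
  h[1] = 1 + 1/10·h[0] + 1/5·h[1] + 3/10·h[2]
  h[2] = 1 + 1/5·h[0] + 1/2·h[1] + 1/5·h[2]
Solving the 3×3 linear system over states ≠ 3 gives exactly h = [275/63, 220/63, 95/21, 0] (h[3] = 0 is the target).

h = [4.3651, 3.4921, 4.5238, 0.0000]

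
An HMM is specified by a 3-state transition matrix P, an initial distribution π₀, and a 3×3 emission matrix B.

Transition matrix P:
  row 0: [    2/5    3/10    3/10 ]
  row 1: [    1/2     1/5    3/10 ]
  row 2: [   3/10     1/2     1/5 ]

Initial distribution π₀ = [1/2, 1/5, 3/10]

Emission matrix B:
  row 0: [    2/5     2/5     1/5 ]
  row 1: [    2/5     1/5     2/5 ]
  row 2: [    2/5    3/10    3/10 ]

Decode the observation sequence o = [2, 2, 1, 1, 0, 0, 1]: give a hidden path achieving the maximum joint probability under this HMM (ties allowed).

t=0: δ = [1.000e-01, 8.000e-02, 9.000e-02]  (obs o_0=2)
t=1: δ = [8.000e-03, 1.800e-02, 9.000e-03]  ψ = [0, 2, 0]  (obs o_1=2)
t=2: δ = [3.600e-03, 9.000e-04, 1.620e-03]  ψ = [1, 2, 1]  (obs o_2=1)
t=3: δ = [5.760e-04, 2.160e-04, 3.240e-04]  ψ = [0, 0, 0]  (obs o_3=1)
t=4: δ = [9.216e-05, 6.912e-05, 6.912e-05]  ψ = [0, 0, 0]  (obs o_4=0)
t=5: δ = [1.475e-05, 1.382e-05, 1.106e-05]  ψ = [0, 2, 0]  (obs o_5=0)
t=6: δ = [2.765e-06, 1.106e-06, 1.327e-06]  ψ = [1, 2, 0]  (obs o_6=1)
backtrack: best end state = 0; path = [2, 1, 0, 0, 2, 1, 0]

path = [2, 1, 0, 0, 2, 1, 0]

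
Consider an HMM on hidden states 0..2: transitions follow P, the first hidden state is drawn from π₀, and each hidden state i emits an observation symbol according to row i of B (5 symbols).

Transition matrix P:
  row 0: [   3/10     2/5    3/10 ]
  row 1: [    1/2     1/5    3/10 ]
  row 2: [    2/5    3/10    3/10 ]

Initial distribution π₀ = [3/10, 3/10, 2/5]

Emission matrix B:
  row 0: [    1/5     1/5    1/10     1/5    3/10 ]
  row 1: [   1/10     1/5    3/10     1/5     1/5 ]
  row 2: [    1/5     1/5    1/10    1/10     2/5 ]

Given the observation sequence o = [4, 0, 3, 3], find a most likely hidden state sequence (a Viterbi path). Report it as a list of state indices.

path = [2, 0, 1, 0]

t=0: δ = [9.000e-02, 6.000e-02, 1.600e-01]  (obs o_0=4)
t=1: δ = [1.280e-02, 4.800e-03, 9.600e-03]  ψ = [2, 2, 2]  (obs o_1=0)
t=2: δ = [7.680e-04, 1.024e-03, 3.840e-04]  ψ = [0, 0, 0]  (obs o_2=3)
t=3: δ = [1.024e-04, 6.144e-05, 3.072e-05]  ψ = [1, 0, 1]  (obs o_3=3)
backtrack: best end state = 0; path = [2, 0, 1, 0]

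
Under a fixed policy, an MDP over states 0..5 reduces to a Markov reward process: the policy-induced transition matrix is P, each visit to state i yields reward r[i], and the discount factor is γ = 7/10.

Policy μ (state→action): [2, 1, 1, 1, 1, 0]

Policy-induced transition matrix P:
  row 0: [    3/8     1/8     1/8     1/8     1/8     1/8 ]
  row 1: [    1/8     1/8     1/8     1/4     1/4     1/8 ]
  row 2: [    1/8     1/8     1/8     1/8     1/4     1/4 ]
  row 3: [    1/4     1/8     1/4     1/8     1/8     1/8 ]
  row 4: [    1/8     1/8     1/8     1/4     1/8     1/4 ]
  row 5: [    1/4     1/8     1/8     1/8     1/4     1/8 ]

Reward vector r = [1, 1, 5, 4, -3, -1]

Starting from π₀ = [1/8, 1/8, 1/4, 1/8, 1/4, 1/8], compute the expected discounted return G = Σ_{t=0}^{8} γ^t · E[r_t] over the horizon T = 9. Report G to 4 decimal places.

G = 3.3221

t=0: π = [0.1250, 0.1250, 0.2500, 0.1250, 0.2500, 0.1250], E[r] = 1.1250, γ^t·E[r] = 1.125000, running G = 1.125000
t=1: π = [0.1875, 0.1250, 0.1406, 0.1719, 0.1875, 0.1875], E[r] = 0.9531, γ^t·E[r] = 0.667188, running G = 1.792188
t=2: π = [0.2168, 0.1250, 0.1465, 0.1641, 0.1816, 0.1660], E[r] = 1.0195, γ^t·E[r] = 0.499570, running G = 2.291758
t=3: π = [0.2205, 0.1250, 0.1455, 0.1633, 0.1797, 0.1660], E[r] = 1.0212, γ^t·E[r] = 0.350285, running G = 2.642043
t=4: π = [0.2213, 0.1250, 0.1454, 0.1631, 0.1796, 0.1656], E[r] = 1.0214, γ^t·E[r] = 0.245229, running G = 2.887272
t=5: π = [0.2214, 0.1250, 0.1454, 0.1631, 0.1795, 0.1656], E[r] = 1.0215, γ^t·E[r] = 0.171680, running G = 3.058952
t=6: π = [0.2214, 0.1250, 0.1454, 0.1631, 0.1795, 0.1656], E[r] = 1.0215, γ^t·E[r] = 0.120178, running G = 3.179130
t=7: π = [0.2214, 0.1250, 0.1454, 0.1631, 0.1795, 0.1656], E[r] = 1.0215, γ^t·E[r] = 0.084125, running G = 3.263255
t=8: π = [0.2214, 0.1250, 0.1454, 0.1631, 0.1795, 0.1656], E[r] = 1.0215, γ^t·E[r] = 0.058888, running G = 3.322143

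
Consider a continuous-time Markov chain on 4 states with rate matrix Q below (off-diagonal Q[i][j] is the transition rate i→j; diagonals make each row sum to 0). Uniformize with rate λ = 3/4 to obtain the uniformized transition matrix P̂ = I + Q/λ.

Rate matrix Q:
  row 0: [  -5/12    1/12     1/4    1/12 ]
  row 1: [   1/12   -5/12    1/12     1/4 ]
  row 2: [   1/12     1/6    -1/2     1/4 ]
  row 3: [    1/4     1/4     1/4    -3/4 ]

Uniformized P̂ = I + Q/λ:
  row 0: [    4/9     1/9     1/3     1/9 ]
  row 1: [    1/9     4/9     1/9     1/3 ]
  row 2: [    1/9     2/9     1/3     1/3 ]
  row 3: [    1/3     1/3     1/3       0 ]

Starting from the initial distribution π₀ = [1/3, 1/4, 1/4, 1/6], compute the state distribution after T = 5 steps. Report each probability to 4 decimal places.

t=0: π = [0.3333, 0.2500, 0.2500, 0.1667]
t=1: π = [0.2593, 0.2593, 0.2778, 0.2037]
t=2: π = [0.2428, 0.2737, 0.2757, 0.2078]
t=3: π = [0.2382, 0.2791, 0.2725, 0.2101]
t=4: π = [0.2372, 0.2811, 0.2713, 0.2104]
t=5: π = [0.2369, 0.2817, 0.2709, 0.2105]

π = [0.2369, 0.2817, 0.2709, 0.2105]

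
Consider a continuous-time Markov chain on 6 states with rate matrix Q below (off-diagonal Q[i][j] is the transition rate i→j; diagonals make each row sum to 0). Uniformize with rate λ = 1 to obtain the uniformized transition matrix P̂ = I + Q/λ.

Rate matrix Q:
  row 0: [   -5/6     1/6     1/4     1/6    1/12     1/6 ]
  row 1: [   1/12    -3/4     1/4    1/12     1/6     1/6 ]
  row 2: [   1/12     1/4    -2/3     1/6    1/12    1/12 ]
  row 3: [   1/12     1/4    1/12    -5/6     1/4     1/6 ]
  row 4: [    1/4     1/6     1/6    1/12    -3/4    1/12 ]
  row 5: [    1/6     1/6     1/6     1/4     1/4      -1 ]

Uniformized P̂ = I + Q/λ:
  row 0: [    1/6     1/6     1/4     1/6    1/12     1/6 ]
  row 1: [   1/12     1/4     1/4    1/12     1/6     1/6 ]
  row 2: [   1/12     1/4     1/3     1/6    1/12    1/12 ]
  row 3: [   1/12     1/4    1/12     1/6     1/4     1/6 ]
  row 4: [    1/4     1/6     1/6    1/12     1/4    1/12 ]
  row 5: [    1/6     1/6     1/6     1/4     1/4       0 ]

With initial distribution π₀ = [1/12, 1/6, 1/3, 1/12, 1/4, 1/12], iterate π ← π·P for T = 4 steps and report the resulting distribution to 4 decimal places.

π = [0.1327, 0.2150, 0.2204, 0.1439, 0.1732, 0.1148]

t=0: π = [0.0833, 0.1667, 0.3333, 0.0833, 0.2500, 0.0833]
t=1: π = [0.1389, 0.2153, 0.2361, 0.1389, 0.1667, 0.1042]
t=2: π = [0.1314, 0.2159, 0.2240, 0.1435, 0.1696, 0.1157]
t=3: π = [0.1322, 0.2153, 0.2210, 0.1442, 0.1728, 0.1146]
t=4: π = [0.1327, 0.2150, 0.2204, 0.1439, 0.1732, 0.1148]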